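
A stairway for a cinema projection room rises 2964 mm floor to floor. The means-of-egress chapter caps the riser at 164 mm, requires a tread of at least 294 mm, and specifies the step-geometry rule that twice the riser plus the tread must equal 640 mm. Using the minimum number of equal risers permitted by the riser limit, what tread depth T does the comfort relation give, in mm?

2964 / 164 = 18.073 → round up to 19 risers.
Each riser is 2964/19 = 156 mm (≤ 164 mm).
From 2R + T = 640: T = 640 − 312 = 328 mm.

328 mm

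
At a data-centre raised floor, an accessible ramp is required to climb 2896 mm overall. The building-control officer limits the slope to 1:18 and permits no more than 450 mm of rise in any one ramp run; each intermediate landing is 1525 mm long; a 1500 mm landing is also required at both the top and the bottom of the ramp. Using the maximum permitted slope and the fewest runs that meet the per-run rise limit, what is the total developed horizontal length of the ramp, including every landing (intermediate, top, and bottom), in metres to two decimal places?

2896 / 450 = 6.436 → round up to 7 ramp runs. That means 6 intermediate landings.
Ramp run (horizontal) at 1:18: 2896 × 18 = 52128 mm.
Intermediate landings: 6 × 1525 = 9150 mm.
Top and bottom landings: 2 × 1500 = 3000 mm.
Total = 52128 + 9150 + 3000 = 64278 mm.
= 64.28 m.

64.28 m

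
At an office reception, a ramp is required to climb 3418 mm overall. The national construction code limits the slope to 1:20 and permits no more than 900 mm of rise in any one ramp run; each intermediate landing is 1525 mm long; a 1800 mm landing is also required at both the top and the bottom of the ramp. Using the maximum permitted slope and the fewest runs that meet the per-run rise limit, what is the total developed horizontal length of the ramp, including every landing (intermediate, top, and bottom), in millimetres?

⌈3418/900⌉ = 4 ramp runs. That means 3 intermediate landings.
Ramp run (horizontal) at 1:20: 3418 × 20 = 68360 mm.
3 intermediate landings contribute 3 × 1525 = 4575 mm.
Top and bottom landings: 2 × 1800 = 3600 mm.
Total = 68360 + 4575 + 3600 = 76535 mm.

76535 mm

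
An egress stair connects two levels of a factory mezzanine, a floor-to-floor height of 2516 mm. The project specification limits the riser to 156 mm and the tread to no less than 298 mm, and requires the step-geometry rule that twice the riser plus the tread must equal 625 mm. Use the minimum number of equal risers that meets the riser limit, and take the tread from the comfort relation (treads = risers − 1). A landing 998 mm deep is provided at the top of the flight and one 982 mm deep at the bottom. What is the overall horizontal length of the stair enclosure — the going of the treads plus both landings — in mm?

2516 / 156 = 16.13, so 17 risers are needed.
Each riser is 2516/17 = 148 mm (≤ 156 mm).
Tread T = 625 − 2 × 148 = 329 mm (≥ 298 mm).
Treads = 17 − 1 = 16; going = 16 × 329 = 5264 mm.
Add landings: 5264 + 998 + 982 = 7244 mm.

7244 mm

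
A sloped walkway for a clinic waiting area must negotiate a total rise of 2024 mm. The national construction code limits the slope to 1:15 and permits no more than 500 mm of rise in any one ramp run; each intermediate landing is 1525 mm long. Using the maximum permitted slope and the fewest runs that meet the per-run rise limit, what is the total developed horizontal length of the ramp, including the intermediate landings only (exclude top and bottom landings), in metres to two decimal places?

At most 500 each: 2024/500 = 4.05, giving 5 ramp runs. That means 4 intermediate landings.
Ramp run (horizontal) at 1:15: 2024 × 15 = 30360 mm.
Intermediate landings: 4 × 1525 = 6100 mm.
Developed length = 30360 + 6100 = 36460 mm.
= 36.46 m.

36.46 m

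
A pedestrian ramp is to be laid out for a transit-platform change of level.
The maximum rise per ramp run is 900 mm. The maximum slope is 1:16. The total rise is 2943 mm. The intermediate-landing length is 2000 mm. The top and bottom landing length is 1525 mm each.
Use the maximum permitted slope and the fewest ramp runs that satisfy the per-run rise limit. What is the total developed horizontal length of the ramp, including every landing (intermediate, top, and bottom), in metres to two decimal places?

56.14 m

2943 / 900 = 3.27, so 4 ramp runs are needed. That means 3 intermediate landings.
Horizontal run for 2943 mm of rise at 1:16 is 2943 × 16 = 47088 mm.
Intermediate landings: 3 × 2000 = 6000 mm.
Top and bottom landings: 2 × 1525 = 3050 mm.
Total = 47088 + 6000 + 3050 = 56138 mm.
= 56.14 m.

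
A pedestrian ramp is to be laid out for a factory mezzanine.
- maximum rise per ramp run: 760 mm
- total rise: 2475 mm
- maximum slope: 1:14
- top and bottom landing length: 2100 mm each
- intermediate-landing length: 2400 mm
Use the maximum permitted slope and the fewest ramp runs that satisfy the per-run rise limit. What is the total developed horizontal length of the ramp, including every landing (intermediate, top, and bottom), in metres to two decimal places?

⌈2475/760⌉ = 4 ramp runs. That means 3 intermediate landings.
Ramp run (horizontal) at 1:14: 2475 × 14 = 34650 mm.
Intermediate landings: 3 × 2400 = 7200 mm.
Top and bottom landings: 2 × 2100 = 4200 mm.
Total = 34650 + 7200 + 4200 = 46050 mm.
= 46.05 m.

46.05 m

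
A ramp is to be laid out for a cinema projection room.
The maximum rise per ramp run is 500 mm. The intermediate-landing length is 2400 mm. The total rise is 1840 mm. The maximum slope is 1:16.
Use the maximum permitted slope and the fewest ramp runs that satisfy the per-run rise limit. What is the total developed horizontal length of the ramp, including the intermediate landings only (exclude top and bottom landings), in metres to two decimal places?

1840 / 500 = 3.680 → round up to 4 ramp runs. That means 3 intermediate landings.
Ramp run (horizontal) at 1:16: 1840 × 16 = 29440 mm.
Intermediate landings: 3 × 2400 = 7200 mm.
Developed length = 29440 + 7200 = 36640 mm.
= 36.64 m.

36.64 m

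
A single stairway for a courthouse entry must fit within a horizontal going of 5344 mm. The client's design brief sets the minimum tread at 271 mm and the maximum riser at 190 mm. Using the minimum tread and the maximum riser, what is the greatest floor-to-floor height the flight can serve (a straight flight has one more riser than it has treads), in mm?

Treads that fit: ⌊5344 / 271⌋ = 19.
Risers = treads + 1 = 20.
Maximum height = 20 × 190 = 3800 mm.

3800 mm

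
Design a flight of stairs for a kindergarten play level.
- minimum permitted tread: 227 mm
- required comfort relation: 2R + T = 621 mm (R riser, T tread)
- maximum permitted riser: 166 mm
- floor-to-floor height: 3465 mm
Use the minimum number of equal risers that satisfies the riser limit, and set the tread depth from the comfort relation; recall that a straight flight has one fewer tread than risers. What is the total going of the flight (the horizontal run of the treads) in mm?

5820 mm

⌈3465/166⌉ = 21 risers.
Each riser is 3465/21 = 165 mm (≤ 166 mm).
From 2R + T = 621: T = 621 − 330 = 291 mm.
Going = (21 − 1) × 291 = 5820 mm.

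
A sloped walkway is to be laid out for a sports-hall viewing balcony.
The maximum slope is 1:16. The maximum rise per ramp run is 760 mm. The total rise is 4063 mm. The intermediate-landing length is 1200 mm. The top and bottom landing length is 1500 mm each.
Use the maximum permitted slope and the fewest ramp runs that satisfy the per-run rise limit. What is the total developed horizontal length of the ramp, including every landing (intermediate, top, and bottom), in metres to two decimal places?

At most 760 each: 4063/760 = 5.35, giving 6 ramp runs. That means 5 intermediate landings.
Ramp run (horizontal) at 1:16: 4063 × 16 = 65008 mm.
Intermediate landings: 5 × 1200 = 6000 mm.
Top and bottom landings: 2 × 1500 = 3000 mm.
Total = 65008 + 6000 + 3000 = 74008 mm.
= 74.01 m.

74.01 m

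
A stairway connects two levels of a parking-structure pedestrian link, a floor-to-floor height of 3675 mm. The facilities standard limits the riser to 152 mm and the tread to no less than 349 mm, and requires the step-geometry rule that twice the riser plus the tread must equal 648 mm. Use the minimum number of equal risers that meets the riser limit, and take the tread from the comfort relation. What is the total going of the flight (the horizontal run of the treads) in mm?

8496 mm

3675 / 152 = 24.178 → round up to 25 risers.
Each riser is 3675/25 = 147 mm (≤ 152 mm).
T = 648 − 2·147 = 354 mm, which satisfies the 349 mm minimum.
Going = (25 − 1) × 354 = 8496 mm.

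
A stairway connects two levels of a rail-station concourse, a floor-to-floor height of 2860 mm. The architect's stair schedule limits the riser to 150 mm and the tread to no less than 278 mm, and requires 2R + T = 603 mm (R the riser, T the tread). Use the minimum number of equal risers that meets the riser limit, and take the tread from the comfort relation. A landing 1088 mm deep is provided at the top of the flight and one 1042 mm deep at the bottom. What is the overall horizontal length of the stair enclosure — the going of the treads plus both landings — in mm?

8153 mm

2860 / 150 = 19.067 → round up to 20 risers.
Each riser is 2860/20 = 143 mm (≤ 150 mm).
T = 603 − 2·143 = 317 mm, which satisfies the 278 mm minimum.
20 risers give 19 treads; going = 19 × 317 = 6023 mm.
Enclosure = 6023 + 1088 + 1042 = 8153 mm.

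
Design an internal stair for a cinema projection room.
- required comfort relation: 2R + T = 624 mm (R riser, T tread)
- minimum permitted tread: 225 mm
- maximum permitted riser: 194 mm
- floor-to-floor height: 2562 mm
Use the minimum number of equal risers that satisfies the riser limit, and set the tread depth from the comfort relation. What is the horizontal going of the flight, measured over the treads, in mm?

2562 / 194 = 13.21, so 14 risers are needed.
Riser R = 2562 / 14 = 183 mm, within the 194 mm limit.
T = 624 − 2·183 = 258 mm, which satisfies the 225 mm minimum.
Treads = 14 − 1 = 13; going = 13 × 258 = 3354 mm.

3354 mm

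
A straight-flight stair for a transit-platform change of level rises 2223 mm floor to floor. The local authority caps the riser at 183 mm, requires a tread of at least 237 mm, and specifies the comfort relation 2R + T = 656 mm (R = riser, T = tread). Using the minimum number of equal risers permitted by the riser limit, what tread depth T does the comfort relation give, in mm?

At most 183 each: 2223/183 = 12.15, giving 13 risers.
Each riser is 2223/13 = 171 mm (≤ 183 mm).
From 2R + T = 656: T = 656 − 342 = 314 mm.

314 mm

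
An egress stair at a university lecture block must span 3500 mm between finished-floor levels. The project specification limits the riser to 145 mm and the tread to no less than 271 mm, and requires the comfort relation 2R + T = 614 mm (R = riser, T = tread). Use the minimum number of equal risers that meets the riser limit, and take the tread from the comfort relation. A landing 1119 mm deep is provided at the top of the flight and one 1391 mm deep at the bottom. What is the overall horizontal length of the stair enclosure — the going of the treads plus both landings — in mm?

3500 / 145 = 24.138 → round up to 25 risers.
Riser R = 3500 / 25 = 140 mm, within the 145 mm limit.
Tread T = 614 − 2 × 140 = 334 mm (≥ 271 mm).
Treads = 25 − 1 = 24; going = 24 × 334 = 8016 mm.
Add landings: 8016 + 1119 + 1391 = 10526 mm.

10526 mm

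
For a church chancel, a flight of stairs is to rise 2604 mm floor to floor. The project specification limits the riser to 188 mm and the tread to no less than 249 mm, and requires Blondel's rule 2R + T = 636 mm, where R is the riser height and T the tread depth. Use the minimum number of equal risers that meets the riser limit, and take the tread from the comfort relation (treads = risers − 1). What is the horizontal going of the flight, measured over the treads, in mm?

3432 mm

2604 / 188 = 13.851 → round up to 14 risers.
Riser R = 2604 / 14 = 186 mm, within the 188 mm limit.
T = 636 − 2·186 = 264 mm, which satisfies the 249 mm minimum.
14 risers give 13 treads; going = 13 × 264 = 3432 mm.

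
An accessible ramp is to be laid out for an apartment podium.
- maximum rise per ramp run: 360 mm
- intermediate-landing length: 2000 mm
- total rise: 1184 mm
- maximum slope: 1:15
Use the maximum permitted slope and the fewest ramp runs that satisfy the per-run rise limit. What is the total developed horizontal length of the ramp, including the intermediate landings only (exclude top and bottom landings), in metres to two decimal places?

1184 / 360 = 3.289 → round up to 4 ramp runs. That means 3 intermediate landings.
Horizontal run for 1184 mm of rise at 1:15 is 1184 × 15 = 17760 mm.
Intermediate landings: 3 × 2000 = 6000 mm.
Developed length = 17760 + 6000 = 23760 mm.
= 23.76 m.

23.76 m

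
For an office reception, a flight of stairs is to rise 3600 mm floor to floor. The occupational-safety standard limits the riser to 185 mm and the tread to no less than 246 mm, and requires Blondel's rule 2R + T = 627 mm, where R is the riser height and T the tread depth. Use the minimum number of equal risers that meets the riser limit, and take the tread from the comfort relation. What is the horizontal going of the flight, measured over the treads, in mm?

3600 / 185 = 19.46, so 20 risers are needed.
Riser R = 3600 / 20 = 180 mm, within the 185 mm limit.
Tread T = 627 − 2 × 180 = 267 mm (≥ 246 mm).
Treads = 20 − 1 = 19; going = 19 × 267 = 5073 mm.

5073 mm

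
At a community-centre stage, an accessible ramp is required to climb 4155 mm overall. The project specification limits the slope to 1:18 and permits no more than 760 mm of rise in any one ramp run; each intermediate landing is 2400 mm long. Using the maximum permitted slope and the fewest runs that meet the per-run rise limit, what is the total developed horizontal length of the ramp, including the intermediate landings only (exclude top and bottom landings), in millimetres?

86790 mm

4155 / 760 = 5.467 → round up to 6 ramp runs. That means 5 intermediate landings.
Ramp run (horizontal) at 1:18: 4155 × 18 = 74790 mm.
5 intermediate landings contribute 5 × 2400 = 12000 mm.
Total developed length = 74790 + 12000 = 86790 mm.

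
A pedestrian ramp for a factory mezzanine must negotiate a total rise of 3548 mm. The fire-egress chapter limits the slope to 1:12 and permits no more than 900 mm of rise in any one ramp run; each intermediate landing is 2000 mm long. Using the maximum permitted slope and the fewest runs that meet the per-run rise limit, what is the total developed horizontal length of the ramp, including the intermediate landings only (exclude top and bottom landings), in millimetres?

48576 mm

At most 900 each: 3548/900 = 3.94, giving 4 ramp runs. That means 3 intermediate landings.
Horizontal run for 3548 mm of rise at 1:12 is 3548 × 12 = 42576 mm.
Intermediate landings: 3 × 2000 = 6000 mm.
Total developed length = 42576 + 6000 = 48576 mm.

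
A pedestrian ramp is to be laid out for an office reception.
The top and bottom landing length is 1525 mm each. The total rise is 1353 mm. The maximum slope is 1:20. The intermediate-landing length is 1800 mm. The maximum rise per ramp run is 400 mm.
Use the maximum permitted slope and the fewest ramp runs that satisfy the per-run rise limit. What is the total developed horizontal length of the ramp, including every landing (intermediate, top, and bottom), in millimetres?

35510 mm

At most 400 each: 1353/400 = 3.38, giving 4 ramp runs. That means 3 intermediate landings.
Horizontal run for 1353 mm of rise at 1:20 is 1353 × 20 = 27060 mm.
Intermediate landings: 3 × 1800 = 5400 mm.
Top and bottom landings: 2 × 1525 = 3050 mm.
Total = 27060 + 5400 + 3050 = 35510 mm.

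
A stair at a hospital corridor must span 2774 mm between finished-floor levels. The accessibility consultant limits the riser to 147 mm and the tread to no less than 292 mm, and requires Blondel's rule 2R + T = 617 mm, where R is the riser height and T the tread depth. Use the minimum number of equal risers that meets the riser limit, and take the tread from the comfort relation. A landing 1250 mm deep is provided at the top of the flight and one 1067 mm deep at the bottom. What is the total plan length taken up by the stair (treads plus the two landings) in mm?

8167 mm

At most 147 each: 2774/147 = 18.87, giving 19 risers.
Each riser is 2774/19 = 146 mm (≤ 147 mm).
Tread T = 617 − 2 × 146 = 325 mm (≥ 292 mm).
Treads = 19 − 1 = 18; going = 18 × 325 = 5850 mm.
Add landings: 5850 + 1250 + 1067 = 8167 mm.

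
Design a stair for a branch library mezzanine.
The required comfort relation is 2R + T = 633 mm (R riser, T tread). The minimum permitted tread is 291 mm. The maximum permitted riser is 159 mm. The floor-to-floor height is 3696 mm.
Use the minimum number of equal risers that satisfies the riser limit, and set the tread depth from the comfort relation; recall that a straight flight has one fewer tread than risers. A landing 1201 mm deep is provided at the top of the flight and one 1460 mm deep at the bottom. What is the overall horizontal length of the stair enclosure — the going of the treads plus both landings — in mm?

At most 159 each: 3696/159 = 23.25, giving 24 risers.
R = 3696 ÷ 24 = 154 mm.
Tread T = 633 − 2 × 154 = 325 mm (≥ 291 mm).
Going = (24 − 1) × 325 = 7475 mm.
Enclosure = 7475 + 1201 + 1460 = 10136 mm.

10136 mm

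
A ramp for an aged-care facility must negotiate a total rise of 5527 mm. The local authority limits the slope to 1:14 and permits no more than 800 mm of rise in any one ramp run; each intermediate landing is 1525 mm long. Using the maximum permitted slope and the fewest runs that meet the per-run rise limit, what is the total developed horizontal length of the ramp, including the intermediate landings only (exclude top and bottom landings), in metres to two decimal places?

At most 800 each: 5527/800 = 6.91, giving 7 ramp runs. That means 6 intermediate landings.
Ramp run (horizontal) at 1:14: 5527 × 14 = 77378 mm.
Intermediate landings: 6 × 1525 = 9150 mm.
Developed length = 77378 + 9150 = 86528 mm.
= 86.53 m.

86.53 m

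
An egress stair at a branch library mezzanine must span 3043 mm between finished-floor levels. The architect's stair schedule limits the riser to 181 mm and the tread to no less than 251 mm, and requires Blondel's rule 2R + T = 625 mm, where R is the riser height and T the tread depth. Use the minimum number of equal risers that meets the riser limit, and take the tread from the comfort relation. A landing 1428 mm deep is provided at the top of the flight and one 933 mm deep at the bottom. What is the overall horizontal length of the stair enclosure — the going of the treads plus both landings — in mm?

6633 mm

3043 / 181 = 16.812 → round up to 17 risers.
Each riser is 3043/17 = 179 mm (≤ 181 mm).
Tread T = 625 − 2 × 179 = 267 mm (≥ 251 mm).
Going = (17 − 1) × 267 = 4272 mm.
Enclosure = 4272 + 1428 + 933 = 6633 mm.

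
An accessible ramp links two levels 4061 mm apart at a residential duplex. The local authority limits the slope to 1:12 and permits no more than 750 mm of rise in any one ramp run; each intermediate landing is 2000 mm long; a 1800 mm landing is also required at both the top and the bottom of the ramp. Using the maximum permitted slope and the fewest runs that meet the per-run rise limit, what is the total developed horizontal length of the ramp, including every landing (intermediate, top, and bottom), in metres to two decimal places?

4061 / 750 = 5.415 → round up to 6 ramp runs. That means 5 intermediate landings.
Ramp run (horizontal) at 1:12: 4061 × 12 = 48732 mm.
Intermediate landings: 5 × 2000 = 10000 mm.
Top and bottom landings: 2 × 1800 = 3600 mm.
Total = 48732 + 10000 + 3600 = 62332 mm.
= 62.33 m.

62.33 m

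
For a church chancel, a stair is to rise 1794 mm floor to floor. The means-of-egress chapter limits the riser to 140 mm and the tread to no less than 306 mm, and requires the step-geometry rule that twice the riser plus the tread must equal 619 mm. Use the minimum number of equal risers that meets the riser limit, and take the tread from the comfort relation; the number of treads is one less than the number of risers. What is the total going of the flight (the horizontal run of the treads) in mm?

1794 / 140 = 12.81, so 13 risers are needed.
Riser R = 1794 / 13 = 138 mm, within the 140 mm limit.
Tread T = 619 − 2 × 138 = 343 mm (≥ 306 mm).
Going = (13 − 1) × 343 = 4116 mm.

4116 mm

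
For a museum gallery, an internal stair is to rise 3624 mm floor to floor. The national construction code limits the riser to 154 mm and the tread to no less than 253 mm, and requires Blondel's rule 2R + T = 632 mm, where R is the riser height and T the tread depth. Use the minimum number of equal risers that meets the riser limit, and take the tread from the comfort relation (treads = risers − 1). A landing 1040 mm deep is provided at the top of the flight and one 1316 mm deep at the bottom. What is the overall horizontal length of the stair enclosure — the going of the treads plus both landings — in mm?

At most 154 each: 3624/154 = 23.53, giving 24 risers.
R = 3624 ÷ 24 = 151 mm.
T = 632 − 2·151 = 330 mm, which satisfies the 253 mm minimum.
Treads = 24 − 1 = 23; going = 23 × 330 = 7590 mm.
Add landings: 7590 + 1040 + 1316 = 9946 mm.

9946 mm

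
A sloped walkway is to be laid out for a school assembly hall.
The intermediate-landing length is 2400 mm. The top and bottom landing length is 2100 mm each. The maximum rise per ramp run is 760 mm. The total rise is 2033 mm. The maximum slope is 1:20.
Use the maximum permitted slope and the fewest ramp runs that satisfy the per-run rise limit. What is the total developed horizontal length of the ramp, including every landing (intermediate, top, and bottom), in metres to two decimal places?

49.66 m

2033 / 760 = 2.67, so 3 ramp runs are needed. That means 2 intermediate landings.
Ramp run (horizontal) at 1:20: 2033 × 20 = 40660 mm.
2 intermediate landings contribute 2 × 2400 = 4800 mm.
Top and bottom landings: 2 × 2100 = 4200 mm.
Total = 40660 + 4800 + 4200 = 49660 mm.
= 49.66 m.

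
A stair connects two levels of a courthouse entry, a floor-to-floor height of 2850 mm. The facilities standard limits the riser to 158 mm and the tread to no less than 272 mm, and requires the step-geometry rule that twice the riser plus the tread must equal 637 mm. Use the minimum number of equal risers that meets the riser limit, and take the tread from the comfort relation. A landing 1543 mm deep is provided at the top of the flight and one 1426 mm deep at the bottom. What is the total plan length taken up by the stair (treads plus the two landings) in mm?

⌈2850/158⌉ = 19 risers.
Each riser is 2850/19 = 150 mm (≤ 158 mm).
From 2R + T = 637: T = 637 − 300 = 337 mm.
Going = (19 − 1) × 337 = 6066 mm.
Add landings: 6066 + 1543 + 1426 = 9035 mm.

9035 mm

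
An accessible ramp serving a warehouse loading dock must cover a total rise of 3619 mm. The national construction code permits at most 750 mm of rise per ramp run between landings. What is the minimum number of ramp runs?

At most 750 each: 3619/750 = 4.83, giving 5 ramp runs.

5 runs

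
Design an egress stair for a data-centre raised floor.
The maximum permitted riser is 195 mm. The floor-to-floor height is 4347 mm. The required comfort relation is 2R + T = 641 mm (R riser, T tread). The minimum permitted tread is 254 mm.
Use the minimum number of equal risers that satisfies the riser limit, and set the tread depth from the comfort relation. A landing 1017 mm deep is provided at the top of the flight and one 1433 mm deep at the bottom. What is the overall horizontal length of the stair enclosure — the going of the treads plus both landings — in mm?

8236 mm

4347 / 195 = 22.29, so 23 risers are needed.
Riser R = 4347 / 23 = 189 mm, within the 195 mm limit.
Tread T = 641 − 2 × 189 = 263 mm (≥ 254 mm).
Treads = 23 − 1 = 22; going = 22 × 263 = 5786 mm.
Enclosure = 5786 + 1017 + 1433 = 8236 mm.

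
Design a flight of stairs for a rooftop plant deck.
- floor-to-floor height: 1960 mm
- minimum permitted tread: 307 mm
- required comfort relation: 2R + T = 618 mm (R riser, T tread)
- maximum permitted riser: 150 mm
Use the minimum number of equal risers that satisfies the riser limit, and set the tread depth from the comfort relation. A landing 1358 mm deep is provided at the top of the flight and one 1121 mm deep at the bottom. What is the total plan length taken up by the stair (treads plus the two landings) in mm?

6873 mm

1960 / 150 = 13.067 → round up to 14 risers.
R = 1960 ÷ 14 = 140 mm.
From 2R + T = 618: T = 618 − 280 = 338 mm.
Treads = 14 − 1 = 13; going = 13 × 338 = 4394 mm.
Add landings: 4394 + 1358 + 1121 = 6873 mm.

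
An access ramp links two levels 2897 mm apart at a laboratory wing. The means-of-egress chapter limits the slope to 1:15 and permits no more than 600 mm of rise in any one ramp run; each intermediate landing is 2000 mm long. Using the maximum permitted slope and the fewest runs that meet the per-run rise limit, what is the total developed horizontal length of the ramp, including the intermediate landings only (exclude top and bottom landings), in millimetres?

51455 mm

At most 600 each: 2897/600 = 4.83, giving 5 ramp runs. That means 4 intermediate landings.
Ramp run (horizontal) at 1:15: 2897 × 15 = 43455 mm.
Intermediate landings: 4 × 2000 = 8000 mm.
Developed length = 43455 + 8000 = 51455 mm.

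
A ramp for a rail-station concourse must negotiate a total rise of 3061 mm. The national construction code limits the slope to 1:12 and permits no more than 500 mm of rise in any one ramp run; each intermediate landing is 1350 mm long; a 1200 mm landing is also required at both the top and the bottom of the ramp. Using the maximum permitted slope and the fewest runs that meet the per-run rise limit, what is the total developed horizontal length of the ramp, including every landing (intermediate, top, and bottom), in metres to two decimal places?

⌈3061/500⌉ = 7 ramp runs. That means 6 intermediate landings.
Horizontal run for 3061 mm of rise at 1:12 is 3061 × 12 = 36732 mm.
Intermediate landings: 6 × 1350 = 8100 mm.
Top and bottom landings: 2 × 1200 = 2400 mm.
Total = 36732 + 8100 + 2400 = 47232 mm.
= 47.23 m.

47.23 m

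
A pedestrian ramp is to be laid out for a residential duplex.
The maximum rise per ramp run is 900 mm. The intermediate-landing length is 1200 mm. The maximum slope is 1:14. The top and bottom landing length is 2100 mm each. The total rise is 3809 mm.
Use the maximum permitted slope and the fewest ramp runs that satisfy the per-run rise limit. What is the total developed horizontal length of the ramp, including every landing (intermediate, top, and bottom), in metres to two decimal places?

62.33 m

3809 / 900 = 4.232 → round up to 5 ramp runs. That means 4 intermediate landings.
Horizontal run for 3809 mm of rise at 1:14 is 3809 × 14 = 53326 mm.
Intermediate landings: 4 × 1200 = 4800 mm.
Top and bottom landings: 2 × 2100 = 4200 mm.
Total = 53326 + 4800 + 4200 = 62326 mm.
= 62.33 m.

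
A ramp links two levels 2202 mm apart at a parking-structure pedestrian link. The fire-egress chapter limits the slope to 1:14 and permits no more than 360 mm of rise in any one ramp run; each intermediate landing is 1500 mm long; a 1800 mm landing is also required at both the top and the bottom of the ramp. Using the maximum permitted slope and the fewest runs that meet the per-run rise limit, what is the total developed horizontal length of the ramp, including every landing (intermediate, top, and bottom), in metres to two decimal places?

⌈2202/360⌉ = 7 ramp runs. That means 6 intermediate landings.
Horizontal run for 2202 mm of rise at 1:14 is 2202 × 14 = 30828 mm.
6 intermediate landings contribute 6 × 1500 = 9000 mm.
Top and bottom landings: 2 × 1800 = 3600 mm.
Total = 30828 + 9000 + 3600 = 43428 mm.
= 43.43 m.

43.43 m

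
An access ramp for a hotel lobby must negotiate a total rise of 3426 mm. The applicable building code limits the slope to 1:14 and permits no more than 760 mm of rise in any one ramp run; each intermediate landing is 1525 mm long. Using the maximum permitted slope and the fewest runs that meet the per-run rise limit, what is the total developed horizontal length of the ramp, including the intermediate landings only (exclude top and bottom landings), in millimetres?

3426 / 760 = 4.51, so 5 ramp runs are needed. That means 4 intermediate landings.
Horizontal run for 3426 mm of rise at 1:14 is 3426 × 14 = 47964 mm.
Intermediate landings: 4 × 1525 = 6100 mm.
Developed length = 47964 + 6100 = 54064 mm.

54064 mm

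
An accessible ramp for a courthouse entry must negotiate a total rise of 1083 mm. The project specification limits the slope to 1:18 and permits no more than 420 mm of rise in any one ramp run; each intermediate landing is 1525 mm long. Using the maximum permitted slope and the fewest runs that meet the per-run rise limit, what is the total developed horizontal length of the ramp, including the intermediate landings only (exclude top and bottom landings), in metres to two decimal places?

1083 / 420 = 2.579 → round up to 3 ramp runs. That means 2 intermediate landings.
Horizontal run for 1083 mm of rise at 1:18 is 1083 × 18 = 19494 mm.
Intermediate landings: 2 × 1525 = 3050 mm.
Total developed length = 19494 + 3050 = 22544 mm.
= 22.54 m.

22.54 m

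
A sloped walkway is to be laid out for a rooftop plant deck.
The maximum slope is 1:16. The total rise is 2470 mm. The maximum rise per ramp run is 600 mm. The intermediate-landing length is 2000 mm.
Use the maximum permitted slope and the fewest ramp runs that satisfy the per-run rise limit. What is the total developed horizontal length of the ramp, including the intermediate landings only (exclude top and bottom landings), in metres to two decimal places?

47.52 m

⌈2470/600⌉ = 5 ramp runs. That means 4 intermediate landings.
Ramp run (horizontal) at 1:16: 2470 × 16 = 39520 mm.
4 intermediate landings contribute 4 × 2000 = 8000 mm.
Total developed length = 39520 + 8000 = 47520 mm.
= 47.52 m.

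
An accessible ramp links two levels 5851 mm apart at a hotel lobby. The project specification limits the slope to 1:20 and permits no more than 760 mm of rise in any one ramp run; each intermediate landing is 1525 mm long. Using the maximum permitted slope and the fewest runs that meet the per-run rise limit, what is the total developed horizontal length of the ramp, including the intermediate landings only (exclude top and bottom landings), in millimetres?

At most 760 each: 5851/760 = 7.70, giving 8 ramp runs. That means 7 intermediate landings.
Ramp run (horizontal) at 1:20: 5851 × 20 = 117020 mm.
7 intermediate landings contribute 7 × 1525 = 10675 mm.
Total developed length = 117020 + 10675 = 127695 mm.

127695 mm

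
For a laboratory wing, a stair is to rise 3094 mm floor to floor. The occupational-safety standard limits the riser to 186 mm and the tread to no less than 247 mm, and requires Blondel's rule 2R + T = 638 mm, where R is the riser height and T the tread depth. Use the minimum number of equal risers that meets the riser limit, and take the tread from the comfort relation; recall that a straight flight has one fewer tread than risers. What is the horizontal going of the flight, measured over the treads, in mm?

4384 mm

3094 / 186 = 16.63, so 17 risers are needed.
R = 3094 ÷ 17 = 182 mm.
T = 638 − 2·182 = 274 mm, which satisfies the 247 mm minimum.
Going = (17 − 1) × 274 = 4384 mm.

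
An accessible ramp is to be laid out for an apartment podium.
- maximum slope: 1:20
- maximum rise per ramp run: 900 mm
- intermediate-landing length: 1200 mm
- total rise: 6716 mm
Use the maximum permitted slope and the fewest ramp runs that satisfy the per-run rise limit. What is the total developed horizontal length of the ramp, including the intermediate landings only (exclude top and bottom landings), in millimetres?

6716 / 900 = 7.462 → round up to 8 ramp runs. That means 7 intermediate landings.
Horizontal run for 6716 mm of rise at 1:20 is 6716 × 20 = 134320 mm.
Intermediate landings: 7 × 1200 = 8400 mm.
Developed length = 134320 + 8400 = 142720 mm.

142720 mm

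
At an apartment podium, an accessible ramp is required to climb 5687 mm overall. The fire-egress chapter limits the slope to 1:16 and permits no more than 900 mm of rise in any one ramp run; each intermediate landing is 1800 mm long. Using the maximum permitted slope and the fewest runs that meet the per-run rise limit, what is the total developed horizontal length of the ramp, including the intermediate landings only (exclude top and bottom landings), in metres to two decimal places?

101.79 m

At most 900 each: 5687/900 = 6.32, giving 7 ramp runs. That means 6 intermediate landings.
Horizontal run for 5687 mm of rise at 1:16 is 5687 × 16 = 90992 mm.
6 intermediate landings contribute 6 × 1800 = 10800 mm.
Developed length = 90992 + 10800 = 101792 mm.
= 101.79 m.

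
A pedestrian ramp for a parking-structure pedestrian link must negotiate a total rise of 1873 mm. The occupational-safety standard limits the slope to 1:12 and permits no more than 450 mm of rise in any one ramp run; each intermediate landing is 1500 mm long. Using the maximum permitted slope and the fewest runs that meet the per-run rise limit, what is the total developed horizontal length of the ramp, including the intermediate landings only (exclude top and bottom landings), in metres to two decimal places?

At most 450 each: 1873/450 = 4.16, giving 5 ramp runs. That means 4 intermediate landings.
Horizontal run for 1873 mm of rise at 1:12 is 1873 × 12 = 22476 mm.
4 intermediate landings contribute 4 × 1500 = 6000 mm.
Developed length = 22476 + 6000 = 28476 mm.
= 28.48 m.

28.48 m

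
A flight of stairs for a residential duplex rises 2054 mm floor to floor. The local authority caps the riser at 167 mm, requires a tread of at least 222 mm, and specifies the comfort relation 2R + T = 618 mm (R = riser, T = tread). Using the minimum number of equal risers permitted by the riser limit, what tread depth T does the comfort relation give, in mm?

302 mm

2054 / 167 = 12.30, so 13 risers are needed.
Each riser is 2054/13 = 158 mm (≤ 167 mm).
From 2R + T = 618: T = 618 − 316 = 302 mm.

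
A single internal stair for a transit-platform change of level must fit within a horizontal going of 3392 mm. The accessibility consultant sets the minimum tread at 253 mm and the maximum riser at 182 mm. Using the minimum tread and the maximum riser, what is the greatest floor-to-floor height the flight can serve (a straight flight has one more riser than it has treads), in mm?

3392 / 253 = 13.41, so 13 treads fit.
Risers = treads + 1 = 14.
Maximum height = 14 × 182 = 2548 mm.

2548 mm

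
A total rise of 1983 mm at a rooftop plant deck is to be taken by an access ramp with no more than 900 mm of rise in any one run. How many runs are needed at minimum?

3 runs

At most 900 each: 1983/900 = 2.20, giving 3 ramp runs.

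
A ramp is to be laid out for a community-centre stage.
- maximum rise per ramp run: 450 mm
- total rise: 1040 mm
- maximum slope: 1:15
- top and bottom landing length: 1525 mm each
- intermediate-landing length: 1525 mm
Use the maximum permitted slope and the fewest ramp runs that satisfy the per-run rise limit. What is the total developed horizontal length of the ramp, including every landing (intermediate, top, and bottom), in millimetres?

21700 mm

⌈1040/450⌉ = 3 ramp runs. That means 2 intermediate landings.
Ramp run (horizontal) at 1:15: 1040 × 15 = 15600 mm.
Intermediate landings: 2 × 1525 = 3050 mm.
Top and bottom landings: 2 × 1525 = 3050 mm.
Total = 15600 + 3050 + 3050 = 21700 mm.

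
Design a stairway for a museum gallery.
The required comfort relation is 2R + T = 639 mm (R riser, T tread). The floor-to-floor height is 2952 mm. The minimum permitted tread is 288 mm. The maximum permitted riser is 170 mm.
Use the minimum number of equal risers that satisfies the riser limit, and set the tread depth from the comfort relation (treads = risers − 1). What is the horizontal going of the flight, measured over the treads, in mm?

5287 mm

⌈2952/170⌉ = 18 risers.
R = 2952 ÷ 18 = 164 mm.
From 2R + T = 639: T = 639 − 328 = 311 mm.
Treads = 18 − 1 = 17; going = 17 × 311 = 5287 mm.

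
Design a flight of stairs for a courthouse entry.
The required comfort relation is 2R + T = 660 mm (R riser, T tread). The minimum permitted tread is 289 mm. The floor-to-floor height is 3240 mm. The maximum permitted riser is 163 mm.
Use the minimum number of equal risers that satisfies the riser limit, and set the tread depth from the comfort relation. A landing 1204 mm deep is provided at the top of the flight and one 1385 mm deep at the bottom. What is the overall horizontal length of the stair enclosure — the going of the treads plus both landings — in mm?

8973 mm

⌈3240/163⌉ = 20 risers.
Riser R = 3240 / 20 = 162 mm, within the 163 mm limit.
T = 660 − 2·162 = 336 mm, which satisfies the 289 mm minimum.
Treads = 20 − 1 = 19; going = 19 × 336 = 6384 mm.
Add landings: 6384 + 1204 + 1385 = 8973 mm.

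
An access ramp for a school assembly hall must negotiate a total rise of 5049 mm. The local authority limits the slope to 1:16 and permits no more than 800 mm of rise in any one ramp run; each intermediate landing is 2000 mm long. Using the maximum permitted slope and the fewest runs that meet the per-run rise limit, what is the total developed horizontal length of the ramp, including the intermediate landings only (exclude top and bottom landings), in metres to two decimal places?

92.78 m

At most 800 each: 5049/800 = 6.31, giving 7 ramp runs. That means 6 intermediate landings.
Horizontal run for 5049 mm of rise at 1:16 is 5049 × 16 = 80784 mm.
Intermediate landings: 6 × 2000 = 12000 mm.
Total developed length = 80784 + 12000 = 92784 mm.
= 92.78 m.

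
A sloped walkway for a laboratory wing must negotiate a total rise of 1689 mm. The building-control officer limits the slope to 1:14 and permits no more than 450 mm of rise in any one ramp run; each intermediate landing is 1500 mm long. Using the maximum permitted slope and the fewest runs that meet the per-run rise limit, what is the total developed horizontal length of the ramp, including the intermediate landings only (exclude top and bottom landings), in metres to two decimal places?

At most 450 each: 1689/450 = 3.75, giving 4 ramp runs. That means 3 intermediate landings.
Ramp run (horizontal) at 1:14: 1689 × 14 = 23646 mm.
3 intermediate landings contribute 3 × 1500 = 4500 mm.
Developed length = 23646 + 4500 = 28146 mm.
= 28.15 m.

28.15 m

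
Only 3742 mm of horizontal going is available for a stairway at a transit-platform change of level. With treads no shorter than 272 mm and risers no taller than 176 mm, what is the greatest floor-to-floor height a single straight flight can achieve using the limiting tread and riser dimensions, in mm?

Treads that fit: ⌊3742 / 272⌋ = 13.
Risers = treads + 1 = 14.
Maximum height = 14 × 176 = 2464 mm.

2464 mm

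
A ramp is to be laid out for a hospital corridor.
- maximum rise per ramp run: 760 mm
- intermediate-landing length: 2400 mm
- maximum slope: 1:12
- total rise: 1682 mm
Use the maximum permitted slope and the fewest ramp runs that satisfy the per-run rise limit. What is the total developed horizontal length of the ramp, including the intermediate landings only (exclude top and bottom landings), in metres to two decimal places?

24.98 m

1682 / 760 = 2.21, so 3 ramp runs are needed. That means 2 intermediate landings.
Horizontal run for 1682 mm of rise at 1:12 is 1682 × 12 = 20184 mm.
2 intermediate landings contribute 2 × 2400 = 4800 mm.
Total developed length = 20184 + 4800 = 24984 mm.
= 24.98 m.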